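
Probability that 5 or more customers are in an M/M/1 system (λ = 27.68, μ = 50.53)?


ρ = 27.68/50.53 = 0.5478
P(N ≥ n) = ρ^n = 0.5478^5 = 0.049327

Final: 0.049327


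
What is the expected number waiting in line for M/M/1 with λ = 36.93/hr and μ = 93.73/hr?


ρ = 36.93/93.73 = 0.3940
Lq = ρ²/(1−ρ) = 0.1552/0.6060 = 0.2562

Final: 0.2562


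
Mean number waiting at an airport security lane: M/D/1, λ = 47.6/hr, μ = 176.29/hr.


ρ = 47.6/176.29 = 0.2700
M/D/1: Lq = ρ²/(2(1−ρ)) = 0.07291/(2·0.7300) = 0.04994

Final: 0.04994


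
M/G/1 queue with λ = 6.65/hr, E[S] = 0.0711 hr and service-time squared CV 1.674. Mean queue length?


ρ = λ·E[S] = 6.65·0.0711 = 0.4728
Lq = ρ²(1+C_s²)/(2(1−ρ)) = 0.2236·(1+1.674)/(2·0.5272)
= 0.2236·2.6740/1.0544 = 0.56696

Final: 0.56696


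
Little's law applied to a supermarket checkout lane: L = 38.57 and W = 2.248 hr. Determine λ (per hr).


λ = L/W = 38.57/2.248 = 17.1575 /hr

Final: 17.1575 /hr


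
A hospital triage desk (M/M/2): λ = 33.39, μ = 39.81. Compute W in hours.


a = 0.8387; ρ = 0.4194; P₀ = 0.409079
Lq = P₀·a^c·ρ/(c!(1−ρ)²) = 0.17898
Wq = Lq/λ = 0.17898/33.39 = 0.005360 hr
W = Wq + 1/μ = 0.005360 + 0.02512 = 0.03048 hr

Final: 0.03048 hr


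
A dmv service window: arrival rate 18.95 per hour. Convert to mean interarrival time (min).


Mean interarrival time = 1/λ = 1/18.95 hour = 0.05277 hour
In minutes: 0.05277 × 60 = 3.1662 min

Final: 3.1662 min


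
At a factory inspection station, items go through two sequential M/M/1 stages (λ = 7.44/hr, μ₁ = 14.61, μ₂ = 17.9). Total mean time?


Each node sees arrival rate λ = 7.44/hr (tandem ⇒ throughput preserved).
W₁ = 1/(μ₁−λ) = 1/(14.61−7.44) = 0.13947 hr
W₂ = 1/(μ₂−λ) = 1/(17.9−7.44) = 0.09560 hr
W_total = W₁ + W₂ = 0.13947 + 0.09560 = 0.23507 hr

Final: 0.23507 hr


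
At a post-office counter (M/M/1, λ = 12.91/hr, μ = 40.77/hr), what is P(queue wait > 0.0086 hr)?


ρ = 12.91/40.77 = 0.3167
P(Wq > t) = ρ·e^{−(μ−λ)t} = 0.3167·e^{−0.2396}
= 0.3167·0.786946 = 0.249190

Final: 0.249190


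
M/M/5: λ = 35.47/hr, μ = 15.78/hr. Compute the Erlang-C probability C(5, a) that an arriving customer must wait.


a = λ/μ = 2.2478; ρ = a/5 = 0.4496
P₀ = 0.104175 (from M/M/c formula)
C(c,a) = [a^c/(c!(1−ρ))]·P₀ = [57.38137/(120·0.5504)]·0.104175
= 0.86871·0.104175 = 0.090498

Final: 0.090498


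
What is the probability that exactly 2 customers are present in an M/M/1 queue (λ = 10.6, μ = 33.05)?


ρ = 10.6/33.05 = 0.3207
P_n = (1−ρ)·ρ^n = (1 − 0.3207)·0.3207^2 = 0.6793·0.102865 = 0.069874

Final: 0.069874


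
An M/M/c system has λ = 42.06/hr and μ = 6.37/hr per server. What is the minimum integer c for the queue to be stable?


Stability requires cμ > λ ⇔ c > λ/μ.
λ/μ = 42.06/6.37 = 6.6028
Minimum integer c = ⌊6.6028⌋ + 1 = 7
Check: 7·6.37 = 44.59 > 42.06, while 6·6.37 = 38.22 ≤ 42.06

Final: 7 servers


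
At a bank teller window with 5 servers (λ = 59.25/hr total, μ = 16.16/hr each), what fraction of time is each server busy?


ρ = λ/(cμ) = 59.25/(5·16.16) = 59.25/80.80 = 0.7333

Final: 0.7333


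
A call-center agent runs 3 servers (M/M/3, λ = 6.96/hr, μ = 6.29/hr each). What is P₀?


a = λ/μ = 6.96/6.29 = 1.1065; ρ = a/c = 0.3688
Σ_{k=0}^{2} a^k/k! (terms k=0..2) = 1.00000 + 1.10652 + 0.61219 = 2.71871
Tail: a^3/(3!(1−ρ)) = 1.35480/(6·0.6312) = 0.35775
P₀ = 1/(2.71871 + 0.35775) = 1/3.07646 = 0.325049

Final: 0.325049


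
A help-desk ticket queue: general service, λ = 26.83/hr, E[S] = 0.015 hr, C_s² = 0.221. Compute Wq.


ρ = λ·E[S] = 26.83·0.015 = 0.4024
E[S²] = E[S]²(1+C_s²) = 0.015²·(1+0.221) = 0.0002747
Wq = λ·E[S²]/(2(1−ρ)) = 26.83·0.0002747/(2·0.5976) = 0.006168 hr

Final: 0.006168 hr


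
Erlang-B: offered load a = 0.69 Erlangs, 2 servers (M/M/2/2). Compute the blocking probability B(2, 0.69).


B(c,a) = (a^c/c!) / Σ_{k=0}^{c} a^k/k!
a^2/2! = 0.238050
Σ terms (k=0..2): 1.00000 + 0.69000 + 0.23805 = 1.928050
B = 0.238050/1.928050 = 0.123467

Final: 0.123467


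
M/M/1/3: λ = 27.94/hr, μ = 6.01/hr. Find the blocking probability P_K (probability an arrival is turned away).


ρ = λ/μ = 27.94/6.01 = 4.6489
P_K = (1−ρ)ρ^K/(1−ρ^(K+1)) = (-3.6489·100.474485)/(1 − 467.097690)
= -366.623204/-466.097690 = 0.786580

Final: 0.786580


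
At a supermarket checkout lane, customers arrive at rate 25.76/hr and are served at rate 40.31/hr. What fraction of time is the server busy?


ρ = λ/μ = 25.76/40.31 = 0.6390

Final: 0.6390


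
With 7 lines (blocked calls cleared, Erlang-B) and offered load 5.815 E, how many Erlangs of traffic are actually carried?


B(7,5.815) = 0.173002 (Erlang-B)
Carried load = a(1 − B) = 5.815·(1 − 0.173002) = 5.815·0.826998 = 4.8090 E

Final: 4.8090 Erlangs


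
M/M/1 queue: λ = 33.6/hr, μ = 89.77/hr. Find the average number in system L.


ρ = λ/μ = 33.6/89.77 = 0.3743
L = ρ/(1−ρ) = 0.3743/(1 − 0.3743) = 0.3743/0.6257 = 0.5982

Final: 0.5982


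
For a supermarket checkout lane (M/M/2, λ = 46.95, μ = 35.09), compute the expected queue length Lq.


a = λ/μ = 1.3380; ρ = a/2 = 0.6690
P₀ = 0.198327
Lq = P₀·a^c·ρ / (c!·(1−ρ)²) = 0.198327·1.79021·0.6690/(2·0.10956)
= 1.08394

Final: 1.08394


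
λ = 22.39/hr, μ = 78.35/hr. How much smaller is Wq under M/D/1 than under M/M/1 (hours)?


ρ = 22.39/78.35 = 0.2858
Wq(M/M/1) = ρ/(μ−λ) = 0.2858/55.96 = 0.005107 hr
Wq(M/D/1) = ρ/(2(μ−λ)) = 0.002553 hr
Savings = 0.005107 − 0.002553 = 0.002553 hr

Final: 0.002553 hr


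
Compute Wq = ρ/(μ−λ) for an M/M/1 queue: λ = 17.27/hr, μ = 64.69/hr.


ρ = 17.27/64.69 = 0.2670
Wq = ρ/(μ−λ) = 0.2670/(64.69 − 17.27) = 0.2670/47.42 = 0.005630 hr

Final: 0.005630 hr


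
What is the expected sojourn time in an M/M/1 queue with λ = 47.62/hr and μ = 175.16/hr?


W = 1/(μ−λ) = 1/(175.16 − 47.62) = 1/127.54 = 0.007841 hr

Final: 0.007841 hr


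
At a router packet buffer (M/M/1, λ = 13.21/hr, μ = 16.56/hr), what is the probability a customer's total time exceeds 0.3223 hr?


W ~ Exponential(μ−λ) for M/M/1.
μ − λ = 16.56 − 13.21 = 3.3500
P(W > t) = e^{−(μ−λ)t} = e^{−1.0797} = 0.339696

Final: 0.339696


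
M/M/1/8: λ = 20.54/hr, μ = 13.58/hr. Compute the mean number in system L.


ρ = 20.54/13.58 = 1.5125
L = ρ[1 − (K+1)ρ^K + Kρ^(K+1)] / [(1−ρ)(1−ρ^(K+1))]
Numerator: 1.5125·(1 − 9·27.390840 + 8·41.429150) = 129.948985
Denominator: (-0.5125)·(-40.429150) = 20.720684
L = 129.948985/20.720684 = 6.2715

Final: 6.2715


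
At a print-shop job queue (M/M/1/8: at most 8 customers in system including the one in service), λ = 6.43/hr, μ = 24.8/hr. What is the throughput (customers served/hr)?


ρ = 0.2593; P_K = (1−ρ)ρ^8/(1−ρ^9) = 0.00001513
λ_eff = λ(1 − P_K) = 6.43·(1 − 0.00001513) = 6.43·0.999985 = 6.4299 /hr

Final: 6.4299 /hr


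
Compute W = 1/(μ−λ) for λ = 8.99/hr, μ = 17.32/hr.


W = 1/(μ−λ) = 1/(17.32 − 8.99) = 1/8.33 = 0.1200 hr

Final: 0.1200 hr


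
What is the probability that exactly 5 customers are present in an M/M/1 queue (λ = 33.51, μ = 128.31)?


ρ = 33.51/128.31 = 0.2612
P_n = (1−ρ)·ρ^n = (1 − 0.2612)·0.2612^5 = 0.7388·0.001215 = 0.0008977

Final: 0.0008977


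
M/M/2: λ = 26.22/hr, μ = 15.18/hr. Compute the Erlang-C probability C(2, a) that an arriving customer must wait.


a = λ/μ = 1.7273; ρ = a/2 = 0.8636
P₀ = 0.073171 (from M/M/c formula)
C(c,a) = [a^c/(c!(1−ρ))]·P₀ = [2.98347/(2·0.1364)]·0.073171
= 10.93939·0.073171 = 0.800443

Final: 0.800443


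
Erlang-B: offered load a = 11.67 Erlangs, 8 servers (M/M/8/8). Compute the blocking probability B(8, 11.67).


B(c,a) = (a^c/c!) / Σ_{k=0}^{c} a^k/k!
a^8/8! = 8531.911166
Σ terms (k=0..8): 1.00000 + 11.67000 + 68.09445 + 264.88741 + 772.80902 + 1803.73625 + 3508.26701 + 5848.78229 + 8531.91117 = 20811.157602
B = 8531.911166/20811.157602 = 0.409968

Final: 0.409968


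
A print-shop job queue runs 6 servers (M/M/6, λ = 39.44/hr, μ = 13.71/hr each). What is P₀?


a = λ/μ = 39.44/13.71 = 2.8767; ρ = a/c = 0.4795
Σ_{k=0}^{5} a^k/k! (terms k=0..5) = 1.00000 + 2.87673 + 4.13779 + 3.96778 + 2.85356 + 1.64178 = 16.47764
Tail: a^6/(6!(1−ρ)) = 566.75676/(720·0.5205) = 1.51219
P₀ = 1/(16.47764 + 1.51219) = 1/17.98983 = 0.055587

Final: 0.055587


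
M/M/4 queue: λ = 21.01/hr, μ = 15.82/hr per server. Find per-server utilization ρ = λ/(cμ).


ρ = λ/(cμ) = 21.01/(4·15.82) = 21.01/63.28 = 0.3320

Final: 0.3320


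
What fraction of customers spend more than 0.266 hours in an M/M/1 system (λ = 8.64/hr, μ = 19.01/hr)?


W ~ Exponential(μ−λ) for M/M/1.
μ − λ = 19.01 − 8.64 = 10.3700
P(W > t) = e^{−(μ−λ)t} = e^{−2.7584} = 0.063392

Final: 0.063392


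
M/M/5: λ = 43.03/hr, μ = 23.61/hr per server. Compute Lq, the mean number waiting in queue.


a = λ/μ = 1.8225; ρ = a/5 = 0.3645
P₀ = 0.160883
Lq = P₀·a^c·ρ / (c!·(1−ρ)²) = 0.160883·20.10837·0.3645/(120·0.40385)
= 0.02433

Final: 0.02433


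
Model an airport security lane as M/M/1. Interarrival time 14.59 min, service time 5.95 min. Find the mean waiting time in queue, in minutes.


λ = 60/14.59 = 4.1124 /hr
μ = 60/5.95 = 10.0840 /hr
ρ = λ/μ = 4.1124/10.0840 = 0.4078
Wq = ρ/(μ−λ) = 0.4078/(10.0840−4.1124) = 0.06829 hr
In minutes: 0.06829·60 = 4.098 min

Final: 4.098 min


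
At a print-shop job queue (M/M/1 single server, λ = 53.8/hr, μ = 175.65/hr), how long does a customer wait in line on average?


ρ = 53.8/175.65 = 0.3063
Wq = ρ/(μ−λ) = 0.3063/(175.65 − 53.8) = 0.3063/121.85 = 0.002514 hr

Final: 0.002514 hr


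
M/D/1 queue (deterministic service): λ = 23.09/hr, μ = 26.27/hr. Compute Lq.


ρ = 23.09/26.27 = 0.8789
M/D/1: Lq = ρ²/(2(1−ρ)) = 0.7726/(2·0.1211) = 3.19103

Final: 3.19103


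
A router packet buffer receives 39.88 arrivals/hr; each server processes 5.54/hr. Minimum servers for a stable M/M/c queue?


Stability requires cμ > λ ⇔ c > λ/μ.
λ/μ = 39.88/5.54 = 7.1986
Minimum integer c = ⌊7.1986⌋ + 1 = 8
Check: 8·5.54 = 44.32 > 39.88, while 7·5.54 = 38.78 ≤ 39.88

Final: 8 servers


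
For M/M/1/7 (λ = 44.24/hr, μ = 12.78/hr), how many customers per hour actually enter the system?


ρ = 3.4617; P_K = (1−ρ)ρ^7/(1−ρ^8) = 0.711156
λ_eff = λ(1 − P_K) = 44.24·(1 − 0.711156) = 44.24·0.288844 = 12.7785 /hr

Final: 12.7785 /hr


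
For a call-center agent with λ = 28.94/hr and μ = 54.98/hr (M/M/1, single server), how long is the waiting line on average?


ρ = 28.94/54.98 = 0.5264
Lq = ρ²/(1−ρ) = 0.2771/0.4736 = 0.5850

Final: 0.5850


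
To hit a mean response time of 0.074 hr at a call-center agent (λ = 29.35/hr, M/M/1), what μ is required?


W = 1/(μ−λ) ⇒ μ − λ = 1/W = 1/0.074 = 13.5135
μ = λ + 1/W = 29.35 + 13.5135 = 42.8635 per hr

Final: 42.8635 /hr


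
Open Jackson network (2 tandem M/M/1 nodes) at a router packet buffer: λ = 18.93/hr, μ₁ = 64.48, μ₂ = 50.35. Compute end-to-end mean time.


Each node sees arrival rate λ = 18.93/hr (tandem ⇒ throughput preserved).
W₁ = 1/(μ₁−λ) = 1/(64.48−18.93) = 0.02195 hr
W₂ = 1/(μ₂−λ) = 1/(50.35−18.93) = 0.03183 hr
W_total = W₁ + W₂ = 0.02195 + 0.03183 = 0.05378 hr

Final: 0.05378 hr


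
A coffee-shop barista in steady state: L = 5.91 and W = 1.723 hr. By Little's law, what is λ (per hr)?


λ = L/W = 5.91/1.723 = 3.4301 /hr

Final: 3.4301 /hr


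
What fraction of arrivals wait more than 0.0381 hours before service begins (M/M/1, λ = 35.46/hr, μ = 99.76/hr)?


ρ = 35.46/99.76 = 0.3555
P(Wq > t) = ρ·e^{−(μ−λ)t} = 0.3555·e^{−2.4498}
= 0.3555·0.086308 = 0.030679

Final: 0.030679


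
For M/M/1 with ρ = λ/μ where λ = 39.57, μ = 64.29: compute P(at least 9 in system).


ρ = 39.57/64.29 = 0.6155
P(N ≥ n) = ρ^n = 0.6155^9 = 0.012677

Final: 0.012677


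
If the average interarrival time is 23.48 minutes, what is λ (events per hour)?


λ = 1/(interarrival time) in consistent units.
1 hour = 60 min, so λ = 60/23.48 = 2.5554 per hour

Final: 2.5554 /hr


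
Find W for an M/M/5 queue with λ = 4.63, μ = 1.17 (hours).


a = 3.9573; ρ = 0.7915; P₀ = 0.013867
Lq = P₀·a^c·ρ/(c!(1−ρ)²) = 2.04081
Wq = Lq/λ = 2.04081/4.63 = 0.44078 hr
W = Wq + 1/μ = 0.44078 + 0.85470 = 1.29548 hr

Final: 1.29548 hr


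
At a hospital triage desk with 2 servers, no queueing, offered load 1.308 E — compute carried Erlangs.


B(2,1.308) = 0.270413 (Erlang-B)
Carried load = a(1 − B) = 1.308·(1 − 0.270413) = 1.308·0.729587 = 0.9543 E

Final: 0.9543 Erlangs


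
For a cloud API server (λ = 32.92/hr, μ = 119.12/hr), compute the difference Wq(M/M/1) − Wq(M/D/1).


ρ = 32.92/119.12 = 0.2764
Wq(M/M/1) = ρ/(μ−λ) = 0.2764/86.20 = 0.003206 hr
Wq(M/D/1) = ρ/(2(μ−λ)) = 0.001603 hr
Savings = 0.003206 − 0.001603 = 0.001603 hr

Final: 0.001603 hr


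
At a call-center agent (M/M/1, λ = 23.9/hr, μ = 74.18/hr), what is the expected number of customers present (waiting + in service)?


ρ = λ/μ = 23.9/74.18 = 0.3222
L = ρ/(1−ρ) = 0.3222/(1 − 0.3222) = 0.3222/0.6778 = 0.4753

Final: 0.4753


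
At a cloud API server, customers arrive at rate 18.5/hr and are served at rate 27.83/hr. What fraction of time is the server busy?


ρ = λ/μ = 18.5/27.83 = 0.6648

Final: 0.6648


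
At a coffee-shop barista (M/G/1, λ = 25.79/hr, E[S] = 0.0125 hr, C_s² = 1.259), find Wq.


ρ = λ·E[S] = 25.79·0.0125 = 0.3224
E[S²] = E[S]²(1+C_s²) = 0.0125²·(1+1.259) = 0.0003530
Wq = λ·E[S²]/(2(1−ρ)) = 25.79·0.0003530/(2·0.6776) = 0.006717 hr

Final: 0.006717 hr


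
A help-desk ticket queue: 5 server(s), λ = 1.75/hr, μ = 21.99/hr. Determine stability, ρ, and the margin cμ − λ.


Total capacity cμ = 5·21.99 = 109.95/hr
ρ = λ/(cμ) = 1.75/109.95 = 0.01592
Stable ⇔ ρ < 1: YES
Spare capacity = cμ − λ = 109.95 − 1.75 = 108.20/hr

Final: ρ = 0.01592; stable; margin = 108.20/hr


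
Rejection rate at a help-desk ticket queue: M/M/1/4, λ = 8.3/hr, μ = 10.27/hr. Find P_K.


ρ = λ/μ = 8.3/10.27 = 0.8082
P_K = (1−ρ)ρ^K/(1−ρ^(K+1)) = (0.1918·0.426610)/(1 − 0.344777)
= 0.081833/0.655223 = 0.124893

Final: 0.124893


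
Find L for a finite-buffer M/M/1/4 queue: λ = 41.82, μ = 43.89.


ρ = 41.82/43.89 = 0.9528
L = ρ[1 − (K+1)ρ^K + Kρ^(K+1)] / [(1−ρ)(1−ρ^(K+1))]
Numerator: 0.9528·(1 − 5·0.824278 + 4·0.785402) = 0.019265
Denominator: (0.04716)·(0.214598) = 0.010121
L = 0.019265/0.010121 = 1.9035

Final: 1.9035


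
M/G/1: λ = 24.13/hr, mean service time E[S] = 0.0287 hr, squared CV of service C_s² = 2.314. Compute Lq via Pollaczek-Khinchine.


ρ = λ·E[S] = 24.13·0.0287 = 0.6925
Lq = ρ²(1+C_s²)/(2(1−ρ)) = 0.4796·(1+2.314)/(2·0.3075)
= 0.4796·3.3140/0.6149 = 2.58464

Final: 2.58464


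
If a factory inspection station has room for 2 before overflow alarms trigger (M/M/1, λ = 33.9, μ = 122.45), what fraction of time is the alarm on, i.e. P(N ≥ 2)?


ρ = 33.9/122.45 = 0.2768
P(N ≥ n) = ρ^n = 0.2768^2 = 0.076645

Final: 0.076645


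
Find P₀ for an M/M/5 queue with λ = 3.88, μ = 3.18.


a = λ/μ = 3.88/3.18 = 1.2201; ρ = a/c = 0.2440
Σ_{k=0}^{4} a^k/k! (terms k=0..4) = 1.00000 + 1.22013 + 0.74435 + 0.30273 + 0.09234 = 3.35956
Tail: a^5/(5!(1−ρ)) = 2.70410/(120·0.7560) = 0.02981
P₀ = 1/(3.35956 + 0.02981) = 1/3.38937 = 0.295040

Final: 0.295040


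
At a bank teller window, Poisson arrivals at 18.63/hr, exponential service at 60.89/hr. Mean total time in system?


W = 1/(μ−λ) = 1/(60.89 − 18.63) = 1/42.26 = 0.02366 hr

Final: 0.02366 hr


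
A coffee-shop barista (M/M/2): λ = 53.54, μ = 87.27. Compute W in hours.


a = 0.6135; ρ = 0.3067; P₀ = 0.530516
Lq = P₀·a^c·ρ/(c!(1−ρ)²) = 0.06372
Wq = Lq/λ = 0.06372/53.54 = 0.001190 hr
W = Wq + 1/μ = 0.001190 + 0.01146 = 0.01265 hr

Final: 0.01265 hr


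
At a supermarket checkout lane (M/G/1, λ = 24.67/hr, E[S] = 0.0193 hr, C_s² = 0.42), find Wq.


ρ = λ·E[S] = 24.67·0.0193 = 0.4761
E[S²] = E[S]²(1+C_s²) = 0.0193²·(1+0.42) = 0.0005289
Wq = λ·E[S²]/(2(1−ρ)) = 24.67·0.0005289/(2·0.5239) = 0.01245 hr

Final: 0.01245 hr


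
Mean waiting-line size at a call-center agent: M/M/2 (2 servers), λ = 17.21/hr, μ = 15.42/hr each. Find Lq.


a = λ/μ = 1.1161; ρ = a/2 = 0.5580
P₀ = 0.283663
Lq = P₀·a^c·ρ / (c!·(1−ρ)²) = 0.283663·1.24564·0.5580/(2·0.19533)
= 0.50474

Final: 0.50474


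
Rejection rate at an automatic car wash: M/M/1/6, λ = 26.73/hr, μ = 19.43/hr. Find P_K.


ρ = λ/μ = 26.73/19.43 = 1.3757
P_K = (1−ρ)ρ^K/(1−ρ^(K+1)) = (-0.3757·6.778864)/(1 − 9.325736)
= -2.546871/-8.325736 = 0.305903

Final: 0.305903


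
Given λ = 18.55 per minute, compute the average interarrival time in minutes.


Mean interarrival time = 1/λ = 1/18.55 minute = 0.05391 minute
In minutes: 0.05391 × 1 = 0.05391 min

Final: 0.05391 min


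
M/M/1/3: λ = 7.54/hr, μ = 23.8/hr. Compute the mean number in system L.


ρ = 7.54/23.8 = 0.3168
L = ρ[1 − (K+1)ρ^K + Kρ^(K+1)] / [(1−ρ)(1−ρ^(K+1))]
Numerator: 0.3168·(1 − 4·0.031797 + 3·0.010073) = 0.286087
Denominator: (0.6832)·(0.989927) = 0.676311
L = 0.286087/0.676311 = 0.4230

Final: 0.4230


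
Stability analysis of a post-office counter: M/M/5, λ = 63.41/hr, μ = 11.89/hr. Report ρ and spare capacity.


Total capacity cμ = 5·11.89 = 59.45/hr
ρ = λ/(cμ) = 63.41/59.45 = 1.0666
Stable ⇔ ρ < 1: NO
Spare capacity = cμ − λ = 59.45 − 63.41 = -3.96/hr

Final: ρ = 1.0666; unstable; margin = -3.96/hr


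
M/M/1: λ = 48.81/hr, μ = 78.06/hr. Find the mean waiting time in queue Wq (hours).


ρ = 48.81/78.06 = 0.6253
Wq = ρ/(μ−λ) = 0.6253/(78.06 − 48.81) = 0.6253/29.25 = 0.02138 hr

Final: 0.02138 hr


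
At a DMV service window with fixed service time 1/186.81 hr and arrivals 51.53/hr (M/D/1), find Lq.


ρ = 51.53/186.81 = 0.2758
M/D/1: Lq = ρ²/(2(1−ρ)) = 0.07609/(2·0.7242) = 0.05254

Final: 0.05254


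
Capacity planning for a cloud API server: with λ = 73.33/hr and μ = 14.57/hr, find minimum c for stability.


Stability requires cμ > λ ⇔ c > λ/μ.
λ/μ = 73.33/14.57 = 5.0329
Minimum integer c = ⌊5.0329⌋ + 1 = 6
Check: 6·14.57 = 87.42 > 73.33, while 5·14.57 = 72.85 ≤ 73.33

Final: 6 servers


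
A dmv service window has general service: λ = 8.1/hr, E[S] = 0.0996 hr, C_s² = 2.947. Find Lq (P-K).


ρ = λ·E[S] = 8.1·0.0996 = 0.8068
Lq = ρ²(1+C_s²)/(2(1−ρ)) = 0.6509·(1+2.947)/(2·0.1932)
= 0.6509·3.9470/0.3865 = 6.64705

Final: 6.64705


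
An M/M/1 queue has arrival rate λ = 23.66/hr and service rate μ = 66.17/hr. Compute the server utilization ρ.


ρ = λ/μ = 23.66/66.17 = 0.3576

Final: 0.3576


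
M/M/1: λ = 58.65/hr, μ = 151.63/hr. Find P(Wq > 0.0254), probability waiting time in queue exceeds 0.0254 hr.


ρ = 58.65/151.63 = 0.3868
P(Wq > t) = ρ·e^{−(μ−λ)t} = 0.3868·e^{−2.3617}
= 0.3868·0.094261 = 0.036460

Final: 0.036460


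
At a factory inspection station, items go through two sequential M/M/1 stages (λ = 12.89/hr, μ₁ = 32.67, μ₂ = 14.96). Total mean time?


Each node sees arrival rate λ = 12.89/hr (tandem ⇒ throughput preserved).
W₁ = 1/(μ₁−λ) = 1/(32.67−12.89) = 0.05056 hr
W₂ = 1/(μ₂−λ) = 1/(14.96−12.89) = 0.48309 hr
W_total = W₁ + W₂ = 0.05056 + 0.48309 = 0.53365 hr

Final: 0.53365 hr


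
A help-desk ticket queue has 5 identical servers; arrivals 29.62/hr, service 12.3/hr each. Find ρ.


ρ = λ/(cμ) = 29.62/(5·12.3) = 29.62/61.50 = 0.4816

Final: 0.4816


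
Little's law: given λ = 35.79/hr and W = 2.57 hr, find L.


L = λW = 35.79·2.57 = 91.9803

Final: 91.9803


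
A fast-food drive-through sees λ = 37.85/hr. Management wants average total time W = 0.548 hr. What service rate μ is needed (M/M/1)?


W = 1/(μ−λ) ⇒ μ − λ = 1/W = 1/0.548 = 1.8248
μ = λ + 1/W = 37.85 + 1.8248 = 39.6748 per hr

Final: 39.6748 /hr


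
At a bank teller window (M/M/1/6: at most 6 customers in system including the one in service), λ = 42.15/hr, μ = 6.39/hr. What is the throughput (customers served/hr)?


ρ = 6.5962; P_K = (1−ρ)ρ^6/(1−ρ^7) = 0.848400
λ_eff = λ(1 − P_K) = 42.15·(1 − 0.848400) = 42.15·0.151600 = 6.3899 /hr

Final: 6.3899 /hr


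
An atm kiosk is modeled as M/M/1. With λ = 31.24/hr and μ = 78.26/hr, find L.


ρ = λ/μ = 31.24/78.26 = 0.3992
L = ρ/(1−ρ) = 0.3992/(1 − 0.3992) = 0.3992/0.6008 = 0.6644

Final: 0.6644


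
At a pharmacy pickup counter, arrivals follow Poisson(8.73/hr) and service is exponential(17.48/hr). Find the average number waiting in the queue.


ρ = 8.73/17.48 = 0.4994
Lq = ρ²/(1−ρ) = 0.2494/0.5006 = 0.4983

Final: 0.4983


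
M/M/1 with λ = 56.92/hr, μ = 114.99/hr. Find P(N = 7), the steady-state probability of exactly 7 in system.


ρ = 56.92/114.99 = 0.4950
P_n = (1−ρ)·ρ^n = (1 − 0.4950)·0.4950^7 = 0.5050·0.007282 = 0.003677

Final: 0.003677


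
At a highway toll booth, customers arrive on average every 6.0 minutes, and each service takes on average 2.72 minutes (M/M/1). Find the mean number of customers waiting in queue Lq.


λ = 60/6.0 = 10.0000 /hr
μ = 60/2.72 = 22.0588 /hr
ρ = λ/μ = 10.0000/22.0588 = 0.4533
Lq = ρ²/(1−ρ) = 0.2055/0.5467 = 0.3759

Final: 0.3759


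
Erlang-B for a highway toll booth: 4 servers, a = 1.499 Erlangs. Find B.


B(c,a) = (a^c/c!) / Σ_{k=0}^{c} a^k/k!
a^4/4! = 0.210376
Σ terms (k=0..4): 1.00000 + 1.49900 + 1.12350 + 0.56138 + 0.21038 = 4.394252
B = 0.210376/4.394252 = 0.047875

Final: 0.047875


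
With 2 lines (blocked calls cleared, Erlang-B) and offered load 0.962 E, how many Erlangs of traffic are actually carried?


B(2,0.962) = 0.190835 (Erlang-B)
Carried load = a(1 − B) = 0.962·(1 − 0.190835) = 0.962·0.809165 = 0.7784 E

Final: 0.7784 Erlangs


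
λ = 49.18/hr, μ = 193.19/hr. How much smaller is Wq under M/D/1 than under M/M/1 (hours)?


ρ = 49.18/193.19 = 0.2546
Wq(M/M/1) = ρ/(μ−λ) = 0.2546/144.01 = 0.001768 hr
Wq(M/D/1) = ρ/(2(μ−λ)) = 0.0008839 hr
Savings = 0.001768 − 0.0008839 = 0.0008839 hr

Final: 0.0008839 hr


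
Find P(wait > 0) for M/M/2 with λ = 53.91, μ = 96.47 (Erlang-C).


a = λ/μ = 0.5588; ρ = a/2 = 0.2794
P₀ = 0.563217 (from M/M/c formula)
C(c,a) = [a^c/(c!(1−ρ))]·P₀ = [0.31229/(2·0.7206)]·0.563217
= 0.21669·0.563217 = 0.122043

Final: 0.122043


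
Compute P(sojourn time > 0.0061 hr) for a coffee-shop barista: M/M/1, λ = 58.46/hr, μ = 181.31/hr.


W ~ Exponential(μ−λ) for M/M/1.
μ − λ = 181.31 − 58.46 = 122.8500
P(W > t) = e^{−(μ−λ)t} = e^{−0.7494} = 0.472657

Final: 0.472657


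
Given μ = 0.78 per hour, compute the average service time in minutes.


Mean service time = 1/μ = 1/0.78 hour = 1.28205 hour
In minutes: 1.28205 × 60 = 76.9231 min

Final: 76.9231 min


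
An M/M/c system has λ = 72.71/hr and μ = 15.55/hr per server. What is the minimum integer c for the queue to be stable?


Stability requires cμ > λ ⇔ c > λ/μ.
λ/μ = 72.71/15.55 = 4.6759
Minimum integer c = ⌊4.6759⌋ + 1 = 5
Check: 5·15.55 = 77.75 > 72.71, while 4·15.55 = 62.20 ≤ 72.71

Final: 5 servers


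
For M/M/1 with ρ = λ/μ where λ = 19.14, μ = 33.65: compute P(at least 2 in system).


ρ = 19.14/33.65 = 0.5688
P(N ≥ n) = ρ^n = 0.5688^2 = 0.323529

Final: 0.323529


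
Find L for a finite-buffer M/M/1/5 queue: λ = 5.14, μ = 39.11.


ρ = 5.14/39.11 = 0.1314
L = ρ[1 − (K+1)ρ^K + Kρ^(K+1)] / [(1−ρ)(1−ρ^(K+1))]
Numerator: 0.1314·(1 − 6·0.00003921 + 5·0.000005153) = 0.131397
Denominator: (0.8686)·(0.999995) = 0.868571
L = 0.131397/0.868571 = 0.1513

Final: 0.1513


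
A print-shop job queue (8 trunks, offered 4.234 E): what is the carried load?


B(8,4.234) = 0.038242 (Erlang-B)
Carried load = a(1 − B) = 4.234·(1 − 0.038242) = 4.234·0.961758 = 4.0721 E

Final: 4.0721 Erlangs


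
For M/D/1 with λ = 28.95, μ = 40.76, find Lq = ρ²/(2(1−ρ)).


ρ = 28.95/40.76 = 0.7103
M/D/1: Lq = ρ²/(2(1−ρ)) = 0.5045/(2·0.2897) = 0.87053

Final: 0.87053


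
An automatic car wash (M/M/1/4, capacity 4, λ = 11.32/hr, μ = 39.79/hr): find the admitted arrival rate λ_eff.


ρ = 0.2845; P_K = (1−ρ)ρ^4/(1−ρ^5) = 0.004696
λ_eff = λ(1 − P_K) = 11.32·(1 − 0.004696) = 11.32·0.995304 = 11.2668 /hr

Final: 11.2668 /hr


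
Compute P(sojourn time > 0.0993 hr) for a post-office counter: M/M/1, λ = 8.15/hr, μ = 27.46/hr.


W ~ Exponential(μ−λ) for M/M/1.
μ − λ = 27.46 − 8.15 = 19.3100
P(W > t) = e^{−(μ−λ)t} = e^{−1.9175} = 0.146976

Final: 0.146976


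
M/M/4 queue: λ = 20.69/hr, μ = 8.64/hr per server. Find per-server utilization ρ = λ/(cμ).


ρ = λ/(cμ) = 20.69/(4·8.64) = 20.69/34.56 = 0.5987

Final: 0.5987


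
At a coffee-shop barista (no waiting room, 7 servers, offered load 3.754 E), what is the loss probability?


B(c,a) = (a^c/c!) / Σ_{k=0}^{c} a^k/k!
a^7/7! = 2.084632
Σ terms (k=0..7): 1.00000 + 3.75400 + 7.04626 + 8.81722 + 8.27496 + 6.21284 + 3.88717 + 2.08463 = 41.077071
B = 2.084632/41.077071 = 0.050749

Final: 0.050749


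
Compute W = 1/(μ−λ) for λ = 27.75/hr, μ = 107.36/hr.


W = 1/(μ−λ) = 1/(107.36 − 27.75) = 1/79.61 = 0.01256 hr

Final: 0.01256 hr


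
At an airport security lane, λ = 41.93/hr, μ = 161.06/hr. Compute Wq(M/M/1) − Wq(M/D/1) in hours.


ρ = 41.93/161.06 = 0.2603
Wq(M/M/1) = ρ/(μ−λ) = 0.2603/119.13 = 0.002185 hr
Wq(M/D/1) = ρ/(2(μ−λ)) = 0.001093 hr
Savings = 0.002185 − 0.001093 = 0.001093 hr

Final: 0.001093 hr


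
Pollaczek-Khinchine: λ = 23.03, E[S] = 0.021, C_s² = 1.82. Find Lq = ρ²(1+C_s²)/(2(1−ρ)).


ρ = λ·E[S] = 23.03·0.021 = 0.4836
Lq = ρ²(1+C_s²)/(2(1−ρ)) = 0.2339·(1+1.82)/(2·0.5164)
= 0.2339·2.8200/1.0327 = 0.63868

Final: 0.63868


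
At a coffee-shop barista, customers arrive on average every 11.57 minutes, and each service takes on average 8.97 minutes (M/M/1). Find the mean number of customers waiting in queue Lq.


λ = 60/11.57 = 5.1858 /hr
μ = 60/8.97 = 6.6890 /hr
ρ = λ/μ = 5.1858/6.6890 = 0.7753
Lq = ρ²/(1−ρ) = 0.6011/0.2247 = 2.6747

Final: 2.6747


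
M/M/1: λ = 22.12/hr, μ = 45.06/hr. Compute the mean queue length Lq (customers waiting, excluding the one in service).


ρ = 22.12/45.06 = 0.4909
Lq = ρ²/(1−ρ) = 0.2410/0.5091 = 0.4734

Final: 0.4734


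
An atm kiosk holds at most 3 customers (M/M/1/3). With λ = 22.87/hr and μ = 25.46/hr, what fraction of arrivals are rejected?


ρ = λ/μ = 22.87/25.46 = 0.8983
P_K = (1−ρ)ρ^K/(1−ρ^(K+1)) = (0.1017·0.724809)/(1 − 0.651075)
= 0.073733/0.348925 = 0.211316

Final: 0.211316


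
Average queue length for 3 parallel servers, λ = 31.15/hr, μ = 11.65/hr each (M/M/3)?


a = λ/μ = 2.6738; ρ = a/3 = 0.8913
P₀ = 0.027359
Lq = P₀·a^c·ρ / (c!·(1−ρ)²) = 0.027359·19.11597·0.8913/(6·0.01182)
= 6.57175

Final: 6.57175


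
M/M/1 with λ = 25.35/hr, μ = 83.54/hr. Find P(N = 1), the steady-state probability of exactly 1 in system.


ρ = 25.35/83.54 = 0.3034
P_n = (1−ρ)·ρ^n = (1 − 0.3034)·0.3034^1 = 0.6966·0.303447 = 0.211367

Final: 0.211367


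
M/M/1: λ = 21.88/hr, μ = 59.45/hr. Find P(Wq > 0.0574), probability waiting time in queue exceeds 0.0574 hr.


ρ = 21.88/59.45 = 0.3680
P(Wq > t) = ρ·e^{−(μ−λ)t} = 0.3680·e^{−2.1565}
= 0.3680·0.115727 = 0.042592

Final: 0.042592


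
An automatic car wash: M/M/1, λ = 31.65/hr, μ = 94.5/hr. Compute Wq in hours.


ρ = 31.65/94.5 = 0.3349
Wq = ρ/(μ−λ) = 0.3349/(94.5 − 31.65) = 0.3349/62.85 = 0.005329 hr

Final: 0.005329 hr


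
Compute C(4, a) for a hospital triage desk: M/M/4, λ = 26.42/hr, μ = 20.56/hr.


a = λ/μ = 1.2850; ρ = a/4 = 0.3213
P₀ = 0.275353 (from M/M/c formula)
C(c,a) = [a^c/(c!(1−ρ))]·P₀ = [2.72671/(24·0.6787)]·0.275353
= 0.16739·0.275353 = 0.046090

Final: 0.046090


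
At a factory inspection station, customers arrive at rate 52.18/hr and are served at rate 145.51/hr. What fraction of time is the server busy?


ρ = λ/μ = 52.18/145.51 = 0.3586

Final: 0.3586


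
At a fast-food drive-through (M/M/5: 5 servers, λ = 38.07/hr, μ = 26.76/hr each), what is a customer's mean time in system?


a = 1.4226; ρ = 0.2845; P₀ = 0.240787
Lq = P₀·a^c·ρ/(c!(1−ρ)²) = 0.006499
Wq = Lq/λ = 0.006499/38.07 = 0.0001707 hr
W = Wq + 1/μ = 0.0001707 + 0.03737 = 0.03754 hr

Final: 0.03754 hr


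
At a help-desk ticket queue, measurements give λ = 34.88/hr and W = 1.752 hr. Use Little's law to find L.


L = λW = 34.88·1.752 = 61.1098

Final: 61.1098


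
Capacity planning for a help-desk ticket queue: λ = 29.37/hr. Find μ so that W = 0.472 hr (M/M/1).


W = 1/(μ−λ) ⇒ μ − λ = 1/W = 1/0.472 = 2.1186
μ = λ + 1/W = 29.37 + 2.1186 = 31.4886 per hr

Final: 31.4886 /hr


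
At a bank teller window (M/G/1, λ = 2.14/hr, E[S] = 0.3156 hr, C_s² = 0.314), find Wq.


ρ = λ·E[S] = 2.14·0.3156 = 0.6754
E[S²] = E[S]²(1+C_s²) = 0.3156²·(1+0.314) = 0.130879
Wq = λ·E[S²]/(2(1−ρ)) = 2.14·0.130879/(2·0.3246) = 0.43140 hr

Final: 0.43140 hr


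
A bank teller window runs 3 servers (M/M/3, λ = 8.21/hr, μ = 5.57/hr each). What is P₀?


a = λ/μ = 8.21/5.57 = 1.4740; ρ = a/c = 0.4913
Σ_{k=0}^{2} a^k/k! (terms k=0..2) = 1.00000 + 1.47397 + 1.08629 = 3.56026
Tail: a^3/(3!(1−ρ)) = 3.20231/(6·0.5087) = 1.04923
P₀ = 1/(3.56026 + 1.04923) = 1/4.60949 = 0.216944

Final: 0.216944


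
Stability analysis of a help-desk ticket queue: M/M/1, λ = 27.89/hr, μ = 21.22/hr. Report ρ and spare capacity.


Total capacity cμ = 1·21.22 = 21.22/hr
ρ = λ/(cμ) = 27.89/21.22 = 1.3143
Stable ⇔ ρ < 1: NO
Spare capacity = cμ − λ = 21.22 − 27.89 = -6.67/hr

Final: ρ = 1.3143; unstable; margin = -6.67/hr


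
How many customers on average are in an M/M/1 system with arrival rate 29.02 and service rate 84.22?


ρ = λ/μ = 29.02/84.22 = 0.3446
L = ρ/(1−ρ) = 0.3446/(1 − 0.3446) = 0.3446/0.6554 = 0.5257

Final: 0.5257


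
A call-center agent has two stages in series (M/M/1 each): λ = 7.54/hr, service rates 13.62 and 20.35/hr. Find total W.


Each node sees arrival rate λ = 7.54/hr (tandem ⇒ throughput preserved).
W₁ = 1/(μ₁−λ) = 1/(13.62−7.54) = 0.16447 hr
W₂ = 1/(μ₂−λ) = 1/(20.35−7.54) = 0.07806 hr
W_total = W₁ + W₂ = 0.16447 + 0.07806 = 0.24254 hr

Final: 0.24254 hr


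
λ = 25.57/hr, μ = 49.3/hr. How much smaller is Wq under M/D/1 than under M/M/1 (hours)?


ρ = 25.57/49.3 = 0.5187
Wq(M/M/1) = ρ/(μ−λ) = 0.5187/23.73 = 0.02186 hr
Wq(M/D/1) = ρ/(2(μ−λ)) = 0.01093 hr
Savings = 0.02186 − 0.01093 = 0.01093 hr

Final: 0.01093 hr


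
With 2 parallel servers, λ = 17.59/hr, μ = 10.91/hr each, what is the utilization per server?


ρ = λ/(cμ) = 17.59/(2·10.91) = 17.59/21.82 = 0.8061

Final: 0.8061


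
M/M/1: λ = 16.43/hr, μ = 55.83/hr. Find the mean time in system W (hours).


W = 1/(μ−λ) = 1/(55.83 − 16.43) = 1/39.40 = 0.02538 hr

Final: 0.02538 hr


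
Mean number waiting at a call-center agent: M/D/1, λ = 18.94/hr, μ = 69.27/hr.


ρ = 18.94/69.27 = 0.2734
M/D/1: Lq = ρ²/(2(1−ρ)) = 0.07476/(2·0.7266) = 0.05145

Final: 0.05145


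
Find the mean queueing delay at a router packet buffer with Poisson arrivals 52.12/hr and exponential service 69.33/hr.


ρ = 52.12/69.33 = 0.7518
Wq = ρ/(μ−λ) = 0.7518/(69.33 − 52.12) = 0.7518/17.21 = 0.04368 hr

Final: 0.04368 hr


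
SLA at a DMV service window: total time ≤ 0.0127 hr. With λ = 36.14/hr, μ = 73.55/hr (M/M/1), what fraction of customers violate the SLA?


W ~ Exponential(μ−λ) for M/M/1.
μ − λ = 73.55 − 36.14 = 37.4100
P(W > t) = e^{−(μ−λ)t} = e^{−0.4751} = 0.621819

Final: 0.621819


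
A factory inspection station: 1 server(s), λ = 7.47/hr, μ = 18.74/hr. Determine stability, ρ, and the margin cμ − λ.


Total capacity cμ = 1·18.74 = 18.74/hr
ρ = λ/(cμ) = 7.47/18.74 = 0.3986
Stable ⇔ ρ < 1: YES
Spare capacity = cμ − λ = 18.74 − 7.47 = 11.27/hr

Final: ρ = 0.3986; stable; margin = 11.27/hr


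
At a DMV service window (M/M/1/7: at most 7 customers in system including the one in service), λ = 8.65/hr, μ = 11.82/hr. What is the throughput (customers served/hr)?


ρ = 0.7318; P_K = (1−ρ)ρ^7/(1−ρ^8) = 0.032848
λ_eff = λ(1 − P_K) = 8.65·(1 − 0.032848) = 8.65·0.967152 = 8.3659 /hr

Final: 8.3659 /hr


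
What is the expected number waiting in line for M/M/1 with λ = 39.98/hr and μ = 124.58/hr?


ρ = 39.98/124.58 = 0.3209
Lq = ρ²/(1−ρ) = 0.1030/0.6791 = 0.1517

Final: 0.1517


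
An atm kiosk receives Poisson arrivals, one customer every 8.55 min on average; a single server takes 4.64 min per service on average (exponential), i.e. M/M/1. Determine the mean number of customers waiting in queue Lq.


λ = 60/8.55 = 7.0175 /hr
μ = 60/4.64 = 12.9310 /hr
ρ = λ/μ = 7.0175/12.9310 = 0.5427
Lq = ρ²/(1−ρ) = 0.2945/0.4573 = 0.6440

Final: 0.6440


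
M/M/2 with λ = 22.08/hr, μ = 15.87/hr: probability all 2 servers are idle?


a = λ/μ = 22.08/15.87 = 1.3913; ρ = a/c = 0.6957
Σ_{k=0}^{1} a^k/k! (terms k=0..1) = 1.00000 + 1.39130 = 2.39130
Tail: a^2/(2!(1−ρ)) = 1.93573/(2·0.3043) = 3.18012
P₀ = 1/(2.39130 + 3.18012) = 1/5.57143 = 0.179487

Final: 0.179487


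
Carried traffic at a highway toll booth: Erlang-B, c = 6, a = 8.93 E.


B(6,8.93) = 0.437194 (Erlang-B)
Carried load = a(1 − B) = 8.93·(1 − 0.437194) = 8.93·0.562806 = 5.0259 E

Final: 5.0259 Erlangs


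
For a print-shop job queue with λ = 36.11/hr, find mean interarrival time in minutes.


Mean interarrival time = 1/λ = 1/36.11 hour = 0.02769 hour
In minutes: 0.02769 × 60 = 1.6616 min

Final: 1.6616 min


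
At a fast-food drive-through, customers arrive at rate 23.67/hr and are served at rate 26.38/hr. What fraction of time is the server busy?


ρ = λ/μ = 23.67/26.38 = 0.8973

Final: 0.8973


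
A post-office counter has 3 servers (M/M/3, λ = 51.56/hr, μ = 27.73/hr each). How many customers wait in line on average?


a = λ/μ = 1.8594; ρ = a/3 = 0.6198
P₀ = 0.135030
Lq = P₀·a^c·ρ / (c!·(1−ρ)²) = 0.135030·6.42820·0.6198/(6·0.14456)
= 0.62023

Final: 0.62023


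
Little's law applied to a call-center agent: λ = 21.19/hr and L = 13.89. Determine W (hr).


W = L/λ = 13.89/21.19 = 0.6555 hr

Final: 0.6555 hr


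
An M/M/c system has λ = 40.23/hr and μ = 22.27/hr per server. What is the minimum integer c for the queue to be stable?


Stability requires cμ > λ ⇔ c > λ/μ.
λ/μ = 40.23/22.27 = 1.8065
Minimum integer c = ⌊1.8065⌋ + 1 = 2
Check: 2·22.27 = 44.54 > 40.23, while 1·22.27 = 22.27 ≤ 40.23

Final: 2 servers


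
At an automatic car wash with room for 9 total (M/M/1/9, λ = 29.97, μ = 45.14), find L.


ρ = 29.97/45.14 = 0.6639
L = ρ[1 − (K+1)ρ^K + Kρ^(K+1)] / [(1−ρ)(1−ρ^(K+1))]
Numerator: 0.6639·(1 − 10·0.025068 + 9·0.016644) = 0.596950
Denominator: (0.3361)·(0.983356) = 0.330472
L = 0.596950/0.330472 = 1.8064

Final: 1.8064


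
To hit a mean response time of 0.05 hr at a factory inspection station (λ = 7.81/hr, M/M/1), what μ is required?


W = 1/(μ−λ) ⇒ μ − λ = 1/W = 1/0.05 = 20.0000
μ = λ + 1/W = 7.81 + 20.0000 = 27.8100 per hr

Final: 27.8100 /hr


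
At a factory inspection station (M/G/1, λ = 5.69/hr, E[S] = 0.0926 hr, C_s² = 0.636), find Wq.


ρ = λ·E[S] = 5.69·0.0926 = 0.5269
E[S²] = E[S]²(1+C_s²) = 0.0926²·(1+0.636) = 0.014028
Wq = λ·E[S²]/(2(1−ρ)) = 5.69·0.014028/(2·0.4731) = 0.08436 hr

Final: 0.08436 hr


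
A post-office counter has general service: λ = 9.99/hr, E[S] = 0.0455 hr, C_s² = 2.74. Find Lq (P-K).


ρ = λ·E[S] = 9.99·0.0455 = 0.4545
Lq = ρ²(1+C_s²)/(2(1−ρ)) = 0.2066·(1+2.74)/(2·0.5455)
= 0.2066·3.7400/1.0909 = 0.70833

Final: 0.70833


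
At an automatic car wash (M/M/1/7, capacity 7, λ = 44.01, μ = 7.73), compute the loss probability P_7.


ρ = λ/μ = 44.01/7.73 = 5.6934
P_K = (1−ρ)ρ^K/(1−ρ^(K+1)) = (-4.6934·193911.302050)/(1 − 1104015.058630)
= -910103.756580/-1104014.058630 = 0.824359

Final: 0.824359


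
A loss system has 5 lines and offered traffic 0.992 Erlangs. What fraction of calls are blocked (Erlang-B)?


B(c,a) = (a^c/c!) / Σ_{k=0}^{c} a^k/k!
a^5/5! = 0.008005
Σ terms (k=0..5): 1.00000 + 0.99200 + 0.49203 + 0.16270 + 0.04035 + 0.008005 = 2.695085
B = 0.008005/2.695085 = 0.002970

Final: 0.002970


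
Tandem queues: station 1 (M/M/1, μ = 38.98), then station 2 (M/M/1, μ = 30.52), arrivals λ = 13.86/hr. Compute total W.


Each node sees arrival rate λ = 13.86/hr (tandem ⇒ throughput preserved).
W₁ = 1/(μ₁−λ) = 1/(38.98−13.86) = 0.03981 hr
W₂ = 1/(μ₂−λ) = 1/(30.52−13.86) = 0.06002 hr
W_total = W₁ + W₂ = 0.03981 + 0.06002 = 0.09983 hr

Final: 0.09983 hr


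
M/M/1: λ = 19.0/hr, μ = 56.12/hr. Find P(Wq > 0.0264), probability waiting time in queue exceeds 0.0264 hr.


ρ = 19.0/56.12 = 0.3386
P(Wq > t) = ρ·e^{−(μ−λ)t} = 0.3386·e^{−0.9800}
= 0.3386·0.375323 = 0.127069

Final: 0.127069


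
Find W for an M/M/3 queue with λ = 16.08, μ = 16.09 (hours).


a = 0.9994; ρ = 0.3331; P₀ = 0.363873
Lq = P₀·a^c·ρ/(c!(1−ρ)²) = 0.04534
Wq = Lq/λ = 0.04534/16.08 = 0.002820 hr
W = Wq + 1/μ = 0.002820 + 0.06215 = 0.06497 hr

Final: 0.06497 hr


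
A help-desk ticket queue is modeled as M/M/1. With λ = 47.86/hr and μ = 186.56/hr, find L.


ρ = λ/μ = 47.86/186.56 = 0.2565
L = ρ/(1−ρ) = 0.2565/(1 − 0.2565) = 0.2565/0.7435 = 0.3451

Final: 0.3451


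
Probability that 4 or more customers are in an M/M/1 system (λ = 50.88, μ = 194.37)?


ρ = 50.88/194.37 = 0.2618
P(N ≥ n) = ρ^n = 0.2618^4 = 0.004695

Final: 0.004695


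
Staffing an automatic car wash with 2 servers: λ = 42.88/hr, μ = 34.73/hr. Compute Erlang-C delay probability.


a = λ/μ = 1.2347; ρ = a/2 = 0.6173
P₀ = 0.236603 (from M/M/c formula)
C(c,a) = [a^c/(c!(1−ρ))]·P₀ = [1.52440/(2·0.3827)]·0.236603
= 1.99182·0.236603 = 0.471271

Final: 0.471271


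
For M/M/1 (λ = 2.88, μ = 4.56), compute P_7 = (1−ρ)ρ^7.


ρ = 2.88/4.56 = 0.6316
P_n = (1−ρ)·ρ^n = (1 − 0.6316)·0.6316^7 = 0.3684·0.040086 = 0.014769

Final: 0.014769


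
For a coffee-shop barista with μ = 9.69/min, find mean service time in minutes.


Mean service time = 1/μ = 1/9.69 minute = 0.10320 minute
In minutes: 0.10320 × 1 = 0.1032 min

Final: 0.1032 min


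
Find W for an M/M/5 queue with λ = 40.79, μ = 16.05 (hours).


a = 2.5414; ρ = 0.5083; P₀ = 0.076677
Lq = P₀·a^c·ρ/(c!(1−ρ)²) = 0.14242
Wq = Lq/λ = 0.14242/40.79 = 0.003491 hr
W = Wq + 1/μ = 0.003491 + 0.06231 = 0.06580 hr

Final: 0.06580 hr


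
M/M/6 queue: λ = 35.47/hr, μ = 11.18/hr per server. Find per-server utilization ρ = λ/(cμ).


ρ = λ/(cμ) = 35.47/(6·11.18) = 35.47/67.08 = 0.5288

Final: 0.5288


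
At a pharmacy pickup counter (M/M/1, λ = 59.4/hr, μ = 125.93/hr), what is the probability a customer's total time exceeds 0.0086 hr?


W ~ Exponential(μ−λ) for M/M/1.
μ − λ = 125.93 − 59.4 = 66.5300
P(W > t) = e^{−(μ−λ)t} = e^{−0.5722} = 0.564306

Final: 0.564306
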